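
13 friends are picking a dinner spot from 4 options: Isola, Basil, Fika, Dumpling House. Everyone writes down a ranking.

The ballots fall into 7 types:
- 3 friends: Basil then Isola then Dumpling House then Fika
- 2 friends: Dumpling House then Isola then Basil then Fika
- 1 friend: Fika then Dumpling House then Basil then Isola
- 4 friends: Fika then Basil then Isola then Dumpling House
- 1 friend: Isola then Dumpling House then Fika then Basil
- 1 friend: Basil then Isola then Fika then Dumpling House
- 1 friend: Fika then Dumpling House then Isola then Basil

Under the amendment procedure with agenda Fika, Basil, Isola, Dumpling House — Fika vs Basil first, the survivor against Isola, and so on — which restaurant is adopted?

Round 1: Fika vs Basil — 7–6, Fika advances.
Round 2: Fika vs Isola — 6–7, Isola advances.
Round 3: Isola vs Dumpling House — 9–4, Isola advances.
Isola survives the agenda.

Isola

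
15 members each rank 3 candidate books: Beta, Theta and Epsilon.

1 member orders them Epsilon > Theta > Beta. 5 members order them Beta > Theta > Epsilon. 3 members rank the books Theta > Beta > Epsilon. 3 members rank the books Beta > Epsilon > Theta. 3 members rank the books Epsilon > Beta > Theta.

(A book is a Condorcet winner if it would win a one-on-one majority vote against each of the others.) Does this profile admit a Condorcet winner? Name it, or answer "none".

Head-to-head results (15 members):
Beta vs Theta: Beta, 11–4.
Beta vs Epsilon: Beta wins 11–4.
Theta vs Epsilon: Theta, 8–7.
Only Beta has no losses; Beta is the Condorcet winner.

Beta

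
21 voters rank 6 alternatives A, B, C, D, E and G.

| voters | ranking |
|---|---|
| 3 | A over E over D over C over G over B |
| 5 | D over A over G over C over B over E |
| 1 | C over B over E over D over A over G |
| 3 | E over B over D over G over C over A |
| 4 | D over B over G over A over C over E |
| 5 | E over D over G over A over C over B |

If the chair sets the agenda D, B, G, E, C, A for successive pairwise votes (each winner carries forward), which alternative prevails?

Round 1: D vs B — 17–4, D advances.
Round 2: D vs G — 21–0, D advances.
Round 3: D vs E — 9–12, E advances.
Round 4: E vs C — 11–10, E advances.
Round 5: E vs A — 9–12, A advances.
The agenda winner is A.

A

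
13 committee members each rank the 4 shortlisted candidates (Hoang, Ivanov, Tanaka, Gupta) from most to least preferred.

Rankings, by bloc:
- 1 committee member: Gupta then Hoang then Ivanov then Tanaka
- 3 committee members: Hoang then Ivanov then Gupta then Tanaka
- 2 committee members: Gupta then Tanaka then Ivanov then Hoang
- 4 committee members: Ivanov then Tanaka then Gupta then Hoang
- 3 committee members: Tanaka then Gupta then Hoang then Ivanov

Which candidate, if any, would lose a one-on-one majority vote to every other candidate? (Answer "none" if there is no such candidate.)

Head-to-head results (13 committee members):
Hoang–Ivanov: Hoang 7–6.
Hoang vs Tanaka: Hoang is ranked higher on 1+3 = 4 ballots, Tanaka on 9. Tanaka wins 9–4.
Hoang vs Gupta: Gupta wins 10–3.
Ivanov–Tanaka: Ivanov 8–5.
Ivanov vs Gupta: Ivanov is ranked higher on 3+4 = 7 ballots, Gupta on 6. Ivanov wins 7–6.
Tanaka vs Gupta: Tanaka, 7–6.
Every candidate wins at least one matchup (Hoang beats Ivanov; Ivanov beats Tanaka; Tanaka beats Hoang; Gupta beats Hoang), so there is no Condorcet loser.

none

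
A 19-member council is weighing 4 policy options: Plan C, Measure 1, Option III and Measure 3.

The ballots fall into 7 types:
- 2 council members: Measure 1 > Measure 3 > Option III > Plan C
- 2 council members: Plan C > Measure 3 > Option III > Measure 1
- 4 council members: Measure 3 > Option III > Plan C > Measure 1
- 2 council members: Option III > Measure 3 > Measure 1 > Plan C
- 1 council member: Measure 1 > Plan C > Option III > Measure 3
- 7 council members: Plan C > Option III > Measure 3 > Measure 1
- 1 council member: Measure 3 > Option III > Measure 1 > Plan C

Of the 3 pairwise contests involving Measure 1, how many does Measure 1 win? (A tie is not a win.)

Measure 1 against each rival (19 council members):
Measure 1 vs Plan C: Measure 1 is ranked higher on 2+2+1+1 = 6 ballots, Plan C on 13. Plan C wins 13–6.
Measure 1–Option III: Option III 16–3.
Measure 1 vs Measure 3: 3 to 16, Measure 3.
Measure 1 beats no one; loses to Plan C, Option III, Measure 3 — 0 pairwise wins.

0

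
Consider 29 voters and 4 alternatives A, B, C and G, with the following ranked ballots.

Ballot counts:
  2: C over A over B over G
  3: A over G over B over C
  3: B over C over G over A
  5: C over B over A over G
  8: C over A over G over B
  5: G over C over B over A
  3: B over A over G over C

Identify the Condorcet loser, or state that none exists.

Pairwise majorities:
A–B: B 16–13.
A vs C: 3+3 = 6 for A, 23 for C — C by 23–6.
A vs G: A, 21–8.
B–C: C 20–9.
B vs G: G, 16–13.
C vs G: C wins 18–11.
No alternative is winless: A beats G; B beats A; C beats A; G beats B. There is no Condorcet loser.

none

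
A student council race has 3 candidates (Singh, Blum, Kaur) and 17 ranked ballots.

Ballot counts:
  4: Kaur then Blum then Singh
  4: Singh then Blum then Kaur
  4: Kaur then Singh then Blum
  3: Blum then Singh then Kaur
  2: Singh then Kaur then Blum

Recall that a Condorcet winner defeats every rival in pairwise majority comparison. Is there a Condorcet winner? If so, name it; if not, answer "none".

Head-to-head results (17 voters):
Singh vs Blum: Singh, 10–7.
Singh–Kaur: Singh 9–8.
Blum–Kaur: Kaur 10–7.
Singh wins every pairwise contest, so Singh is the Condorcet winner.

Singh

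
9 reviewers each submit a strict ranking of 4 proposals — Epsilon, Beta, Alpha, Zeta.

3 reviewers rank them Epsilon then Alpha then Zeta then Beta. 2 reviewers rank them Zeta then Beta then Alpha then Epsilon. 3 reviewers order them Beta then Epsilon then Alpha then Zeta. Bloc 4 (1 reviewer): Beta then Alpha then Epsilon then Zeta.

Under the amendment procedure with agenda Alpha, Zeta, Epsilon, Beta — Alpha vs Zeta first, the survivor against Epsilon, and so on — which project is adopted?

Beta

Round 1: Alpha vs Zeta — 7–2, Alpha advances.
Round 2: Alpha vs Epsilon — 3–6, Epsilon advances.
Round 3: Epsilon vs Beta — 3–6, Beta advances.
The agenda winner is Beta.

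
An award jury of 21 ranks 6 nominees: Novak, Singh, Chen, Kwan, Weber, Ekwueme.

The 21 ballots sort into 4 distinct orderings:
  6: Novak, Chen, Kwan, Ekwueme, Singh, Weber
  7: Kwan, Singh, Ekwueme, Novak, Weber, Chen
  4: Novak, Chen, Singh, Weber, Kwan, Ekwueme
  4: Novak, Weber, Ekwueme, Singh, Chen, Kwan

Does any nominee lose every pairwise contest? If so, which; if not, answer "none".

none

Head-to-head results (21 jurors):
Novak vs Singh: Novak wins 14–7.
Novak vs Chen: Novak, 21–0.
Novak vs Kwan: Novak wins 14–7.
Novak vs Weber: 6+7+4+4 = 21 for Novak, 0 for Weber — Novak by 21–0.
Novak vs Ekwueme: Novak is ranked higher on 6+4+4 = 14 ballots, Ekwueme on 7. Novak wins 14–7.
Singh vs Chen: Singh, 11–10.
Singh–Kwan: Kwan 13–8.
Singh vs Weber: 6+7+4 = 17 for Singh, 4 for Weber — Singh by 17–4.
Singh vs Ekwueme: Singh, 11–10.
Chen–Kwan: Chen 14–7.
Chen vs Weber: Chen preferred on 6+4 = 10 ballots; Weber wins 11–10.
Chen vs Ekwueme: Chen is ranked higher on 6+4 = 10 ballots, Ekwueme on 11. Ekwueme wins 11–10.
Kwan vs Weber: 13 to 8, Kwan.
Kwan vs Ekwueme: Kwan is ranked higher on 6+7+4 = 17 ballots, Ekwueme on 4. Kwan wins 17–4.
Weber vs Ekwueme: Weber preferred on 4+4 = 8 ballots; Ekwueme wins 13–8.
Every nominee wins at least one matchup (Novak beats Singh; Singh beats Chen; Chen beats Kwan; Kwan beats Singh; Weber beats Chen; Ekwueme beats Chen), so there is no Condorcet loser.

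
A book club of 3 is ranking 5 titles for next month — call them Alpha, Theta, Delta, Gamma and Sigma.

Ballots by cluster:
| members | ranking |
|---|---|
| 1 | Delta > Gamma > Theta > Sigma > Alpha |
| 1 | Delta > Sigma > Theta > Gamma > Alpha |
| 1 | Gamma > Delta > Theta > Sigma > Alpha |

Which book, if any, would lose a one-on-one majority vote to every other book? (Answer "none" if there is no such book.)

Pairwise majorities:
Alpha vs Theta: 0 for Alpha, 3 for Theta — Theta by 3–0.
Alpha–Delta: Delta 3–0.
Alpha vs Gamma: 0 for Alpha, 3 for Gamma — Gamma by 3–0.
Alpha vs Sigma: 0 to 3, Sigma.
Theta–Delta: Delta 3–0.
Theta–Gamma: Gamma 2–1.
Theta vs Sigma: Theta preferred on 1+1 = 2 ballots; Theta wins 2–1.
Delta vs Gamma: 2 to 1, Delta.
Delta vs Sigma: Delta is ranked higher on 1+1+1 = 3 ballots, Sigma on 0. Delta wins 3–0.
Gamma vs Sigma: 2 to 1, Gamma.
Only Alpha has no wins; Alpha is the Condorcet loser.

Alpha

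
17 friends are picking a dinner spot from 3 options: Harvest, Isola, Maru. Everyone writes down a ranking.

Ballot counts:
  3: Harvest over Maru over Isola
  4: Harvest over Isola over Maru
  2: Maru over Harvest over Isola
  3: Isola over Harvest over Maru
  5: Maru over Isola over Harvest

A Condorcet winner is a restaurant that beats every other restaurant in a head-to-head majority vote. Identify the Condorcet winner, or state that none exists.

Head-to-head results (17 friends):
Harvest vs Isola: Harvest is ranked higher on 3+4+2 = 9 ballots, Isola on 8. Harvest wins 9–8.
Harvest vs Maru: 10 to 7, Harvest.
Isola vs Maru: 4+3 = 7 for Isola, 10 for Maru — Maru by 10–7.
Harvest wins every pairwise contest, so Harvest is the Condorcet winner.

Harvest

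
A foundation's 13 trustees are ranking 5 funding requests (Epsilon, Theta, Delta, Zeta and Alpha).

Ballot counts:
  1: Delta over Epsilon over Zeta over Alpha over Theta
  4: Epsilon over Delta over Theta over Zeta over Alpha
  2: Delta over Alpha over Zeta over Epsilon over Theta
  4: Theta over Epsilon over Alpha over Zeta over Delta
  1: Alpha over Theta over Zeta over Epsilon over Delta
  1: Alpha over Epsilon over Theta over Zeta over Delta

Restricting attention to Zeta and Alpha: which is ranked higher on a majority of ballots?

Ballots ranking Zeta above Alpha: 1 + 4 = 5.
Ballots ranking Alpha above Zeta: 13 − 5 = 8.
Alpha wins the head-to-head 8–5.

Alpha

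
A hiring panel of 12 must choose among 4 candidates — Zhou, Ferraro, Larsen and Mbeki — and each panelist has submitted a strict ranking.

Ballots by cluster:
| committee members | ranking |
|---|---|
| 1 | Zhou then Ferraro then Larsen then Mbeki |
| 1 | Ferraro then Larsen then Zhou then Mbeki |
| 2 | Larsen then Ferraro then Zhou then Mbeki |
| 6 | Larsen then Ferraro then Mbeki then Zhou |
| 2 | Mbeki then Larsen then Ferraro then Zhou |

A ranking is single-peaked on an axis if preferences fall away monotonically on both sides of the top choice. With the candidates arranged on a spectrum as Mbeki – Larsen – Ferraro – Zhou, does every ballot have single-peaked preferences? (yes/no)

yes

Axis positions: Mbeki=1, Larsen=2, Ferraro=3, Zhou=4.
Cluster 1 (peak Zhou at position 4): ranking walks positions 4-3-2-1, expanding outward from the peak — single-peaked.
Cluster 2 (peak Ferraro at position 3): ranking walks positions 3-2-4-1, expanding outward from the peak — single-peaked.
Cluster 3 (peak Larsen at position 2): ranking walks positions 2-3-4-1, expanding outward from the peak — single-peaked.
Cluster 4 (peak Larsen at position 2): ranking walks positions 2-3-1-4, expanding outward from the peak — single-peaked.
Cluster 5 (peak Mbeki at position 1): ranking walks positions 1-2-3-4, expanding outward from the peak — single-peaked.
Every ranking is single-peaked on this axis.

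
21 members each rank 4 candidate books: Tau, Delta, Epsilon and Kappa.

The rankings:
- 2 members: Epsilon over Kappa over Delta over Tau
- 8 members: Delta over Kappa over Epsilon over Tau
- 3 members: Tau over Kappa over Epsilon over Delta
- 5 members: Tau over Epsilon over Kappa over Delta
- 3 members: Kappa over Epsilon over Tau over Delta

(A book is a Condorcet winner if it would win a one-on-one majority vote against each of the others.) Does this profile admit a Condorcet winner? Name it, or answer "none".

Pairwise majorities:
Tau vs Delta: Tau wins 11–10.
Tau vs Epsilon: Epsilon, 13–8.
Tau vs Kappa: 3+5 = 8 for Tau, 13 for Kappa — Kappa by 13–8.
Delta vs Epsilon: Delta preferred on 8 ballots; Epsilon wins 13–8.
Delta vs Kappa: Delta preferred on 8 ballots; Kappa wins 13–8.
Epsilon vs Kappa: Kappa, 14–7.
Kappa defeats every rival head-to-head and is the Condorcet winner.

Kappa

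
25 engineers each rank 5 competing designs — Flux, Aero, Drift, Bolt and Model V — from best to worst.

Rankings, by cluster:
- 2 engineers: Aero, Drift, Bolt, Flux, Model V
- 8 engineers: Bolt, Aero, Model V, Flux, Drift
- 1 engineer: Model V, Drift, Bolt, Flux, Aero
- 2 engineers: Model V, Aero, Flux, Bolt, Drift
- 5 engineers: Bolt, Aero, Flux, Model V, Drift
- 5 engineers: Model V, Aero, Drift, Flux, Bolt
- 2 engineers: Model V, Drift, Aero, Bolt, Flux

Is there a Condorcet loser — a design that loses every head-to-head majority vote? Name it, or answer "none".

Drift

Pairwise majorities:
Flux vs Aero: Aero wins 24–1.
Flux vs Drift: 8+2+5 = 15 for Flux, 10 for Drift — Flux by 15–10.
Flux vs Bolt: Bolt, 18–7.
Flux vs Model V: Model V wins 18–7.
Aero vs Drift: Aero, 22–3.
Aero vs Bolt: Aero is ranked higher on 2+2+5+2 = 11 ballots, Bolt on 14. Bolt wins 14–11.
Aero vs Model V: 2+8+5 = 15 for Aero, 10 for Model V — Aero by 15–10.
Drift vs Bolt: Bolt, 15–10.
Drift vs Model V: 2 to 23, Model V.
Bolt vs Model V: Bolt, 15–10.
Drift loses to every other design — it is the Condorcet loser.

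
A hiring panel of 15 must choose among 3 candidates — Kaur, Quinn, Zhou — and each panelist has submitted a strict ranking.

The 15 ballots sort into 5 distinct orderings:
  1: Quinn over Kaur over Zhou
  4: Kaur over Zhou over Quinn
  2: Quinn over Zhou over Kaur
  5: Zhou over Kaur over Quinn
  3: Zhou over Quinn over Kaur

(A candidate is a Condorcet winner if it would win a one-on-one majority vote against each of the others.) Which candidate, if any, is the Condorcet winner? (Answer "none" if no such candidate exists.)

Head-to-head results (15 committee members):
Kaur vs Quinn: Kaur, 9–6.
Kaur vs Zhou: Zhou, 10–5.
Quinn–Zhou: Zhou 12–3.
Zhou defeats every rival head-to-head and is the Condorcet winner.

Zhou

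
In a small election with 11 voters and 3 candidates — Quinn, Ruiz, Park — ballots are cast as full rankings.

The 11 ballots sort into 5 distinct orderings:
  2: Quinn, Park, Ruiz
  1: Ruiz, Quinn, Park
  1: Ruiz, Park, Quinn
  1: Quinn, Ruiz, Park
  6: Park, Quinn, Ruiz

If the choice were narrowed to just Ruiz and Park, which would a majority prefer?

Park

Ballots ranking Ruiz above Park: 1 + 1 + 1 = 3.
Ballots ranking Park above Ruiz: 11 − 3 = 8.
Park wins the head-to-head 8–3.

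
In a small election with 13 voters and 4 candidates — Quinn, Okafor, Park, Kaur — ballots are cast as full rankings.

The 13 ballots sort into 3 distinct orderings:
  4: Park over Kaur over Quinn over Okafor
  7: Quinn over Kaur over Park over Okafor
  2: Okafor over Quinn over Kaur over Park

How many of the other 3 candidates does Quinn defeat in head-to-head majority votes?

3

Quinn against each rival (13 voters):
Quinn vs Okafor: Quinn wins 11–2.
Quinn vs Park: Quinn preferred on 7+2 = 9 ballots; Quinn wins 9–4.
Quinn vs Kaur: Quinn preferred on 7+2 = 9 ballots; Quinn wins 9–4.
Quinn beats Okafor, Park, Kaur — 3 pairwise wins.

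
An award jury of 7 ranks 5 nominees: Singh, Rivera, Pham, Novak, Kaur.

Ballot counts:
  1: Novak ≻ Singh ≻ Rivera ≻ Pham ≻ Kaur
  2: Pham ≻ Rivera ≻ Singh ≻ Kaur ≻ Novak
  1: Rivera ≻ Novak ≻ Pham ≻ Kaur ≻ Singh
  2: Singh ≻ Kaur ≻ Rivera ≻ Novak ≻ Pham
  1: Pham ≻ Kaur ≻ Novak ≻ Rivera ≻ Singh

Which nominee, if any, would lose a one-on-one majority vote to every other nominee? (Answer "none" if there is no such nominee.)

Head-to-head results (7 jurors):
Singh vs Rivera: 1+2 = 3 for Singh, 4 for Rivera — Rivera by 4–3.
Singh vs Pham: Pham wins 4–3.
Singh vs Novak: Singh preferred on 2+2 = 4 ballots; Singh wins 4–3.
Singh vs Kaur: Singh preferred on 1+2+2 = 5 ballots; Singh wins 5–2.
Rivera vs Pham: Rivera wins 4–3.
Rivera vs Novak: Rivera, 5–2.
Rivera vs Kaur: Rivera preferred on 1+2+1 = 4 ballots; Rivera wins 4–3.
Pham vs Novak: Pham is ranked higher on 2+1 = 3 ballots, Novak on 4. Novak wins 4–3.
Pham vs Kaur: Pham wins 5–2.
Novak–Kaur: Kaur 5–2.
No nominee is winless: Singh beats Novak; Rivera beats Singh; Pham beats Singh; Novak beats Pham; Kaur beats Novak. There is no Condorcet loser.

none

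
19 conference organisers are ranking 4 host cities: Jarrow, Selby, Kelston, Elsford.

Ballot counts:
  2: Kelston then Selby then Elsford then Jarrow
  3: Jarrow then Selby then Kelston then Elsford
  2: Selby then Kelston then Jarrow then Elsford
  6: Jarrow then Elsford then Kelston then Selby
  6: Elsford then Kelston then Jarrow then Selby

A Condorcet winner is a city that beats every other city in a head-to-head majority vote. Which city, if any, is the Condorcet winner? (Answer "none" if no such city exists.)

none

Check each pair by majority over 19 ballots:
Jarrow vs Selby: 15 to 4, Jarrow.
Jarrow vs Kelston: Jarrow preferred on 3+6 = 9 ballots; Kelston wins 10–9.
Jarrow vs Elsford: Jarrow is ranked higher on 3+2+6 = 11 ballots, Elsford on 8. Jarrow wins 11–8.
Selby vs Kelston: Selby is ranked higher on 3+2 = 5 ballots, Kelston on 14. Kelston wins 14–5.
Selby vs Elsford: Selby preferred on 2+3+2 = 7 ballots; Elsford wins 12–7.
Kelston vs Elsford: Elsford, 12–7.
Every city loses at least once (Jarrow loses to Kelston; Selby loses to Jarrow; Kelston loses to Elsford; Elsford loses to Jarrow). The majority relation contains the cycle Jarrow → Elsford → Kelston → Jarrow, so there is no Condorcet winner.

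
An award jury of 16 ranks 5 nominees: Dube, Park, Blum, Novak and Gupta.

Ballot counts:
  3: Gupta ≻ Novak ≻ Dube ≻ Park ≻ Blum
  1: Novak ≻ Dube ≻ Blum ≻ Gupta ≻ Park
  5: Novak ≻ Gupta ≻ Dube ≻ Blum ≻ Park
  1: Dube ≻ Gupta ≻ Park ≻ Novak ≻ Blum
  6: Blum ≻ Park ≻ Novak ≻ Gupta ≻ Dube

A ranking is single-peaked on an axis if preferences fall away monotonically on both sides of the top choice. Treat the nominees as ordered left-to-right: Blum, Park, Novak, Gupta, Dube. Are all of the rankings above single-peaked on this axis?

Axis positions: Blum=1, Park=2, Novak=3, Gupta=4, Dube=5.
Bloc 1 (peak Gupta at position 4): ranking walks positions 4-3-5-2-1, expanding outward from the peak — single-peaked.
Bloc 2: ranking walks positions 3-5-1-4-2; Dube is ranked above Gupta even though Gupta lies between Dube and the peak Novak on the axis — preferences dip and rise again. Not single-peaked.
Bloc 3: ranking walks positions 3-4-5-1-2; Blum is ranked above Park even though Park lies between Blum and the peak Novak on the axis — preferences dip and rise again. Not single-peaked.
Bloc 4: ranking walks positions 5-4-2-3-1; Park is ranked above Novak even though Novak lies between Park and the peak Dube on the axis — preferences dip and rise again. Not single-peaked.
Bloc 5 (peak Blum at position 1): ranking walks positions 1-2-3-4-5, expanding outward from the peak — single-peaked.
Bloc 2 violates single-peakedness, so the profile is not single-peaked on this axis.

no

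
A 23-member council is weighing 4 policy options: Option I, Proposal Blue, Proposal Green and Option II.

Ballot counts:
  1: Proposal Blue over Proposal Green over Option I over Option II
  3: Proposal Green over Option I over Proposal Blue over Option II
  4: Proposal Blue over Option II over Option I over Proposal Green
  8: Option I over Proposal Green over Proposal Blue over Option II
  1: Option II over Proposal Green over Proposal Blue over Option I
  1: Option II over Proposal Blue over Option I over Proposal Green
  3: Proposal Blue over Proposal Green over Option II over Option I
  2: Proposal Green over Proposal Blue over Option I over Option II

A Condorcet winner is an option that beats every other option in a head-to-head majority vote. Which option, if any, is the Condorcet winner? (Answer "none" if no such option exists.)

none

Check each pair by majority over 23 ballots:
Option I vs Proposal Blue: 3+8 = 11 for Option I, 12 for Proposal Blue — Proposal Blue by 12–11.
Option I vs Proposal Green: Option I preferred on 4+8+1 = 13 ballots; Option I wins 13–10.
Option I vs Option II: 1+3+8+2 = 14 for Option I, 9 for Option II — Option I by 14–9.
Proposal Blue vs Proposal Green: Proposal Blue is ranked higher on 1+4+1+3 = 9 ballots, Proposal Green on 14. Proposal Green wins 14–9.
Proposal Blue vs Option II: 21 to 2, Proposal Blue.
Proposal Green vs Option II: 1+3+8+3+2 = 17 for Proposal Green, 6 for Option II — Proposal Green by 17–6.
No option is unbeaten: Option I loses to Proposal Blue; Proposal Blue loses to Proposal Green; Proposal Green loses to Option I; Option II loses to Option I. In particular Option I beats Proposal Green beats Proposal Blue beats Option I is a majority cycle — no Condorcet winner exists.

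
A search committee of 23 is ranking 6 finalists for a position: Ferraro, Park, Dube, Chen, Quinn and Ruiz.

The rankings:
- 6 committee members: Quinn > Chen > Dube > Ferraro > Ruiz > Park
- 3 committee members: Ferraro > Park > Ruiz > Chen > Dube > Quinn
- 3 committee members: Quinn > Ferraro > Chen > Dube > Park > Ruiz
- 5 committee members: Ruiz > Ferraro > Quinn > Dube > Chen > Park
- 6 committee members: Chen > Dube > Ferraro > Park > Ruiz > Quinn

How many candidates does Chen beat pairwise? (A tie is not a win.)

4

Chen against each rival (23 committee members):
Chen vs Ferraro: Chen, 12–11.
Chen vs Park: Chen preferred on 6+3+5+6 = 20 ballots; Chen wins 20–3.
Chen vs Dube: Chen, 18–5.
Chen vs Quinn: Quinn, 14–9.
Chen vs Ruiz: Chen, 15–8.
Chen beats Ferraro, Park, Dube, Ruiz; loses to Quinn — 4 pairwise wins.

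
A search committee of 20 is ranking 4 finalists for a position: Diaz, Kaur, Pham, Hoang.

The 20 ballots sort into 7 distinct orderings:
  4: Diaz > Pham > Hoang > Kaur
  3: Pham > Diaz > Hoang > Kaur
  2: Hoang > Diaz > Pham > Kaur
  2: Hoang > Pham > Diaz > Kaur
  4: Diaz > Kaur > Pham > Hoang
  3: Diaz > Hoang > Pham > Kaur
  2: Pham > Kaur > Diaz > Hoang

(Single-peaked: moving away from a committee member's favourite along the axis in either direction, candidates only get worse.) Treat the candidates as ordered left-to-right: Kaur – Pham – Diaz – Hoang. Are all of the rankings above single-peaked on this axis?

no

Axis positions: Kaur=1, Pham=2, Diaz=3, Hoang=4.
Group 1 (peak Diaz at position 3): ranking walks positions 3-2-4-1, expanding outward from the peak — single-peaked.
Group 2 (peak Pham at position 2): ranking walks positions 2-3-4-1, expanding outward from the peak — single-peaked.
Group 3 (peak Hoang at position 4): ranking walks positions 4-3-2-1, expanding outward from the peak — single-peaked.
Group 4: ranking walks positions 4-2-3-1; Pham is ranked above Diaz even though Diaz lies between Pham and the peak Hoang on the axis — preferences dip and rise again. Not single-peaked.
Group 5: ranking walks positions 3-1-2-4; Kaur is ranked above Pham even though Pham lies between Kaur and the peak Diaz on the axis — preferences dip and rise again. Not single-peaked.
Group 6 (peak Diaz at position 3): ranking walks positions 3-4-2-1, expanding outward from the peak — single-peaked.
Group 7 (peak Pham at position 2): ranking walks positions 2-1-3-4, expanding outward from the peak — single-peaked.
Group 4 violates single-peakedness, so the profile is not single-peaked on this axis.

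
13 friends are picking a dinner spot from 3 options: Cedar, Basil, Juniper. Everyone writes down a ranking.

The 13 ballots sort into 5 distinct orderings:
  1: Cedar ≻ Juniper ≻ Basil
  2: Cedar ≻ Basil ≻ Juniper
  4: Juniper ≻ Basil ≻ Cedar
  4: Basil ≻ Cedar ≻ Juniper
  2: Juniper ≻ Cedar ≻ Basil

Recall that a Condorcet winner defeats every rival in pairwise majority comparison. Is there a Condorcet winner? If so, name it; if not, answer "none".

none

Check each pair by majority over 13 ballots:
Cedar vs Basil: 1+2+2 = 5 for Cedar, 8 for Basil — Basil by 8–5.
Cedar vs Juniper: Cedar is ranked higher on 1+2+4 = 7 ballots, Juniper on 6. Cedar wins 7–6.
Basil vs Juniper: Basil preferred on 2+4 = 6 ballots; Juniper wins 7–6.
Every restaurant loses at least once (Cedar loses to Basil; Basil loses to Juniper; Juniper loses to Cedar). The majority relation contains the cycle Cedar → Juniper → Basil → Cedar, so there is no Condorcet winner.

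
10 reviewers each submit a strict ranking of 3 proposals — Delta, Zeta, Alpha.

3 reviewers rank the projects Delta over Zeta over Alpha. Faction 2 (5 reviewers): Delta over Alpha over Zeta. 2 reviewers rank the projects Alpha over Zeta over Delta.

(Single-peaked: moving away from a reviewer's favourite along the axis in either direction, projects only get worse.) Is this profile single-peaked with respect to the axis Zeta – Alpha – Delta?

no

Axis positions: Zeta=1, Alpha=2, Delta=3.
Faction 1: ranking walks positions 3-1-2; Zeta is ranked above Alpha even though Alpha lies between Zeta and the peak Delta on the axis — preferences dip and rise again. Not single-peaked.
Faction 2 (peak Delta at position 3): ranking walks positions 3-2-1, expanding outward from the peak — single-peaked.
Faction 3 (peak Alpha at position 2): ranking walks positions 2-1-3, expanding outward from the peak — single-peaked.
Faction 1 violates single-peakedness, so the profile is not single-peaked on this axis.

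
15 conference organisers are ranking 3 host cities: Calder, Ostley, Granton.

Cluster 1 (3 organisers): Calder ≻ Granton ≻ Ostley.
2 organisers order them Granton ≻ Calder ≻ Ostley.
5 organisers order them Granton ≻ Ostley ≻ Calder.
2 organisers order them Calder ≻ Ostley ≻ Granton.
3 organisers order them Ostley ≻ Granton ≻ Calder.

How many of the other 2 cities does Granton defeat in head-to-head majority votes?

2

Granton against each rival (15 organisers):
Granton vs Calder: 10 to 5, Granton.
Granton vs Ostley: Granton, 10–5.
Granton beats Calder, Ostley — 2 pairwise wins.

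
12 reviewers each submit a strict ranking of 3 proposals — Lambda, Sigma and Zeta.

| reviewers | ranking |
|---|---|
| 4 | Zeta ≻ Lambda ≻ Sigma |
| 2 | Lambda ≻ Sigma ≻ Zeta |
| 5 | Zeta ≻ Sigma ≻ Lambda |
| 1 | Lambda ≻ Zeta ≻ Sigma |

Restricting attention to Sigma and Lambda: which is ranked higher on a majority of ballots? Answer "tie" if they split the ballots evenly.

Lambda

Ballots ranking Sigma above Lambda: 5.
Ballots ranking Lambda above Sigma: 12 − 5 = 7.
Lambda wins the head-to-head 7–5.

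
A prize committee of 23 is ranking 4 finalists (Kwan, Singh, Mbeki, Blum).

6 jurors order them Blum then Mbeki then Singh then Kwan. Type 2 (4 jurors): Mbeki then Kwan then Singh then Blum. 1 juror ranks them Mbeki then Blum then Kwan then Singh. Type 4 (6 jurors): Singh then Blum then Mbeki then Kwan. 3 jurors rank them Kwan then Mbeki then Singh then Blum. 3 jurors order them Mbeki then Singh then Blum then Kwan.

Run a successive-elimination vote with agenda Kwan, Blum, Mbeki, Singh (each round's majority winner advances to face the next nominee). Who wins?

Round 1: Kwan vs Blum — 7–16, Blum advances.
Round 2: Blum vs Mbeki — 12–11, Blum advances.
Round 3: Blum vs Singh — 7–16, Singh advances.
The agenda winner is Singh.

Singh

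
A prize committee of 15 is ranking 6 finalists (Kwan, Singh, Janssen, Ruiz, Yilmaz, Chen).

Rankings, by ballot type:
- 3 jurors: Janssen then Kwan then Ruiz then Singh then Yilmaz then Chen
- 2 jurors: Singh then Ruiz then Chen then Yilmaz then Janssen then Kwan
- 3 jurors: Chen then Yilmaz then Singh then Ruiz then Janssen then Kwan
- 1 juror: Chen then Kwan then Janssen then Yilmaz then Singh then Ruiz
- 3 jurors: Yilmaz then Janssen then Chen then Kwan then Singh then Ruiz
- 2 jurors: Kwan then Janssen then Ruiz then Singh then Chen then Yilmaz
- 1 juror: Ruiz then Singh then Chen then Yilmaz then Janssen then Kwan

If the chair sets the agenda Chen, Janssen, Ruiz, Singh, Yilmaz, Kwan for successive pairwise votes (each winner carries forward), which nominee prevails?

Yilmaz

Round 1: Chen vs Janssen — 7–8, Janssen advances.
Round 2: Janssen vs Ruiz — 9–6, Janssen advances.
Round 3: Janssen vs Singh — 9–6, Janssen advances.
Round 4: Janssen vs Yilmaz — 6–9, Yilmaz advances.
Round 5: Yilmaz vs Kwan — 9–6, Yilmaz advances.
Yilmaz survives the agenda.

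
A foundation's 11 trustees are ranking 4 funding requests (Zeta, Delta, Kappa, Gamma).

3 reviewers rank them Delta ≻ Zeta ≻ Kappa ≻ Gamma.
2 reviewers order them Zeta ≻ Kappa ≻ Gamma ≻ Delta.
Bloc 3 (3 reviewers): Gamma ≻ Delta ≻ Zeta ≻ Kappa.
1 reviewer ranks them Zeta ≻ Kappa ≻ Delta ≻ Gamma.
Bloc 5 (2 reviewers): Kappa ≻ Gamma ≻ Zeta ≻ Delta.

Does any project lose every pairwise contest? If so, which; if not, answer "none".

Head-to-head results (11 reviewers):
Zeta vs Delta: 2+1+2 = 5 for Zeta, 6 for Delta — Delta by 6–5.
Zeta vs Kappa: 9 to 2, Zeta.
Zeta vs Gamma: Zeta preferred on 3+2+1 = 6 ballots; Zeta wins 6–5.
Delta vs Kappa: 6 to 5, Delta.
Delta vs Gamma: Delta preferred on 3+1 = 4 ballots; Gamma wins 7–4.
Kappa vs Gamma: 8 to 3, Kappa.
No project is winless: Zeta beats Kappa; Delta beats Zeta; Kappa beats Gamma; Gamma beats Delta. There is no Condorcet loser.

none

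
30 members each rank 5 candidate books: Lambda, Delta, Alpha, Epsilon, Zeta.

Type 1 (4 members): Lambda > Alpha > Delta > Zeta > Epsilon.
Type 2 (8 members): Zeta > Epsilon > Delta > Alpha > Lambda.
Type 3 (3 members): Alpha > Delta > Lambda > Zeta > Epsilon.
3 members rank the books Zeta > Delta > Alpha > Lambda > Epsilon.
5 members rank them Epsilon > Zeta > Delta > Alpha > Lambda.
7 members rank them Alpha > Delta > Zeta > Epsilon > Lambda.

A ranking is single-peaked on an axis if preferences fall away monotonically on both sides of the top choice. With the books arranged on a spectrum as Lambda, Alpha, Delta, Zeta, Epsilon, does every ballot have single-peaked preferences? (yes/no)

yes

Axis positions: Lambda=1, Alpha=2, Delta=3, Zeta=4, Epsilon=5.
Type 1 (peak Lambda at position 1): ranking walks positions 1-2-3-4-5, expanding outward from the peak — single-peaked.
Type 2 (peak Zeta at position 4): ranking walks positions 4-5-3-2-1, expanding outward from the peak — single-peaked.
Type 3 (peak Alpha at position 2): ranking walks positions 2-3-1-4-5, expanding outward from the peak — single-peaked.
Type 4 (peak Zeta at position 4): ranking walks positions 4-3-2-1-5, expanding outward from the peak — single-peaked.
Type 5 (peak Epsilon at position 5): ranking walks positions 5-4-3-2-1, expanding outward from the peak — single-peaked.
Type 6 (peak Alpha at position 2): ranking walks positions 2-3-4-5-1, expanding outward from the peak — single-peaked.
Every ranking is single-peaked on this axis.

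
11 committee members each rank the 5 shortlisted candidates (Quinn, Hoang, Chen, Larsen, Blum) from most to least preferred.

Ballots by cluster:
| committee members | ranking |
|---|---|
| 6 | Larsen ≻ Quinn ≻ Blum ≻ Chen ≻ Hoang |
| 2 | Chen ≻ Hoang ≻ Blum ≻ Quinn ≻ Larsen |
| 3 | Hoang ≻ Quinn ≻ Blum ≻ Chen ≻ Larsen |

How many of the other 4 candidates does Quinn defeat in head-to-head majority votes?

3

Quinn against each rival (11 committee members):
Quinn vs Hoang: Quinn preferred on 6 ballots; Quinn wins 6–5.
Quinn vs Chen: Quinn, 9–2.
Quinn vs Larsen: Larsen wins 6–5.
Quinn–Blum: Quinn 9–2.
Quinn beats Hoang, Chen, Blum; loses to Larsen — 3 pairwise wins.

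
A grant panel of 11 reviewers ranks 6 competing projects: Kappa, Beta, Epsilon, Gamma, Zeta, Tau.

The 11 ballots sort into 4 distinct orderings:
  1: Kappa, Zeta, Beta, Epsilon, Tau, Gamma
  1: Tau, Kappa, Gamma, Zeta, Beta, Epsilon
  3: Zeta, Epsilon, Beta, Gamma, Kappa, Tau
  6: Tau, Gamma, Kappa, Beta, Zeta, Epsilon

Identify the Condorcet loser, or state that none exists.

Head-to-head results (11 reviewers):
Kappa vs Beta: 8 to 3, Kappa.
Kappa–Epsilon: Kappa 8–3.
Kappa vs Gamma: Gamma, 9–2.
Kappa vs Zeta: Kappa preferred on 1+1+6 = 8 ballots; Kappa wins 8–3.
Kappa vs Tau: 4 to 7, Tau.
Beta vs Epsilon: Beta wins 8–3.
Beta vs Gamma: Gamma wins 7–4.
Beta vs Zeta: Beta, 6–5.
Beta vs Tau: 4 to 7, Tau.
Epsilon vs Gamma: 1+3 = 4 for Epsilon, 7 for Gamma — Gamma by 7–4.
Epsilon vs Zeta: Epsilon preferred on 0 ballots; Zeta wins 11–0.
Epsilon vs Tau: 1+3 = 4 for Epsilon, 7 for Tau — Tau by 7–4.
Gamma vs Zeta: Gamma, 7–4.
Gamma vs Tau: 3 for Gamma, 8 for Tau — Tau by 8–3.
Zeta vs Tau: Tau wins 7–4.
Only Epsilon has no wins; Epsilon is the Condorcet loser.

Epsilon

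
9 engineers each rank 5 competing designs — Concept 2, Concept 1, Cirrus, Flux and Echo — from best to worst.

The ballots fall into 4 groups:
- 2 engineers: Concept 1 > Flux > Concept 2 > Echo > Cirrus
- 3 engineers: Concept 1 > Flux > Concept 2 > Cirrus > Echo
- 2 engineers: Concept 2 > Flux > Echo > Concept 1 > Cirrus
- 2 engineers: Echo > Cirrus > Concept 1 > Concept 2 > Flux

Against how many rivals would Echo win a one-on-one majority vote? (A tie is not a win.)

Echo against each rival (9 engineers):
Echo–Concept 2: Concept 2 7–2.
Echo vs Concept 1: Echo preferred on 2+2 = 4 ballots; Concept 1 wins 5–4.
Echo vs Cirrus: Echo is ranked higher on 2+2+2 = 6 ballots, Cirrus on 3. Echo wins 6–3.
Echo vs Flux: 2 to 7, Flux.
Echo beats Cirrus; loses to Concept 2, Concept 1, Flux — 1 pairwise win.

1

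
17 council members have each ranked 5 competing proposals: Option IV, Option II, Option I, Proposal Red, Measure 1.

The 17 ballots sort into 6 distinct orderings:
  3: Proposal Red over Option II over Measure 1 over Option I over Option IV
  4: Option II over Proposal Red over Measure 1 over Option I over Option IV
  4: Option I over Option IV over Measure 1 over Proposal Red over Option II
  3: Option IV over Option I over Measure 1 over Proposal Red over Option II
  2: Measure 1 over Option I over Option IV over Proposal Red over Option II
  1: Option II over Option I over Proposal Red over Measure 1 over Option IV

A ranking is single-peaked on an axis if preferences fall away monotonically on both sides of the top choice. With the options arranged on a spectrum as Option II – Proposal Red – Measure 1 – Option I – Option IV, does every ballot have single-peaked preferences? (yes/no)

no

Axis positions: Option II=1, Proposal Red=2, Measure 1=3, Option I=4, Option IV=5.
Group 1 (peak Proposal Red at position 2): ranking walks positions 2-1-3-4-5, expanding outward from the peak — single-peaked.
Group 2 (peak Option II at position 1): ranking walks positions 1-2-3-4-5, expanding outward from the peak — single-peaked.
Group 3 (peak Option I at position 4): ranking walks positions 4-5-3-2-1, expanding outward from the peak — single-peaked.
Group 4 (peak Option IV at position 5): ranking walks positions 5-4-3-2-1, expanding outward from the peak — single-peaked.
Group 5 (peak Measure 1 at position 3): ranking walks positions 3-4-5-2-1, expanding outward from the peak — single-peaked.
Group 6: ranking walks positions 1-4-2-3-5; Option I is ranked above Proposal Red even though Proposal Red lies between Option I and the peak Option II on the axis — preferences dip and rise again. Not single-peaked.
Group 6 violates single-peakedness, so the profile is not single-peaked on this axis.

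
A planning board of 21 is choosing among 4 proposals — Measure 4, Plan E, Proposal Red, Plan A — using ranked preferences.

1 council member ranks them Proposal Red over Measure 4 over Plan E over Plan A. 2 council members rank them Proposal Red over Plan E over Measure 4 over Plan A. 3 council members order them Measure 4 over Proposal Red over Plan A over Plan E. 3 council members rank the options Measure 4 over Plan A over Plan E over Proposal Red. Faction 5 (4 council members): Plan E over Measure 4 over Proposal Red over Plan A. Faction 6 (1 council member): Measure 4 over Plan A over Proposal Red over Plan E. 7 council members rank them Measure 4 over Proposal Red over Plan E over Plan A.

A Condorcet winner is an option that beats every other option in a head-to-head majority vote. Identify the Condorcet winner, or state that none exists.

Measure 4

Check each pair by majority over 21 ballots:
Measure 4 vs Plan E: Measure 4 preferred on 1+3+3+1+7 = 15 ballots; Measure 4 wins 15–6.
Measure 4 vs Proposal Red: Measure 4 is ranked higher on 3+3+4+1+7 = 18 ballots, Proposal Red on 3. Measure 4 wins 18–3.
Measure 4 vs Plan A: 21 to 0, Measure 4.
Plan E vs Proposal Red: Plan E is ranked higher on 3+4 = 7 ballots, Proposal Red on 14. Proposal Red wins 14–7.
Plan E vs Plan A: 14 to 7, Plan E.
Proposal Red vs Plan A: 1+2+3+4+7 = 17 for Proposal Red, 4 for Plan A — Proposal Red by 17–4.
Only Measure 4 has no losses; Measure 4 is the Condorcet winner.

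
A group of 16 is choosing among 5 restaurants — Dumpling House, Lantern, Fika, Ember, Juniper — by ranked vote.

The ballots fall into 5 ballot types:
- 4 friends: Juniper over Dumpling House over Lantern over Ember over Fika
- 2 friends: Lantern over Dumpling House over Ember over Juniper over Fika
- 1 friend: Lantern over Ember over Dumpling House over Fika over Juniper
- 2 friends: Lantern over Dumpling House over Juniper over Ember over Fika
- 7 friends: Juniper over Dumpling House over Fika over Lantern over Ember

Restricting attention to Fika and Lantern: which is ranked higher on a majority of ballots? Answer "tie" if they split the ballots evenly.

Ballots ranking Fika above Lantern: 7.
Ballots ranking Lantern above Fika: 16 − 7 = 9.
Lantern wins the head-to-head 9–7.

Lantern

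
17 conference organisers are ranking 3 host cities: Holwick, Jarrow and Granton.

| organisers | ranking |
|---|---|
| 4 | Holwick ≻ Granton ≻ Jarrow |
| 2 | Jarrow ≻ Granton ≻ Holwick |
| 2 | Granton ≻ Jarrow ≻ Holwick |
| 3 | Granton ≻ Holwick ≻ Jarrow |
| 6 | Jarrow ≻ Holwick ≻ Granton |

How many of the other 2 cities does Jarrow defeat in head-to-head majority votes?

Jarrow against each rival (17 organisers):
Jarrow vs Holwick: Jarrow preferred on 2+2+6 = 10 ballots; Jarrow wins 10–7.
Jarrow vs Granton: 2+6 = 8 for Jarrow, 9 for Granton — Granton by 9–8.
Jarrow beats Holwick; loses to Granton — 1 pairwise win.

1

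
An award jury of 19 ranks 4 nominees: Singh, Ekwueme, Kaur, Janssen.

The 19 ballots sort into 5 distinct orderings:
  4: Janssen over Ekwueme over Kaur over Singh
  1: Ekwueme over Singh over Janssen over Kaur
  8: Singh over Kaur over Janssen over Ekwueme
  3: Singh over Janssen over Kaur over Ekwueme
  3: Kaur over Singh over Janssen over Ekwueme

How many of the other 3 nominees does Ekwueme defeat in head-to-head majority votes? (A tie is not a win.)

0

Ekwueme against each rival (19 jurors):
Ekwueme vs Singh: 5 to 14, Singh.
Ekwueme vs Kaur: Ekwueme is ranked higher on 4+1 = 5 ballots, Kaur on 14. Kaur wins 14–5.
Ekwueme vs Janssen: 1 to 18, Janssen.
Ekwueme beats no one; loses to Singh, Kaur, Janssen — 0 pairwise wins.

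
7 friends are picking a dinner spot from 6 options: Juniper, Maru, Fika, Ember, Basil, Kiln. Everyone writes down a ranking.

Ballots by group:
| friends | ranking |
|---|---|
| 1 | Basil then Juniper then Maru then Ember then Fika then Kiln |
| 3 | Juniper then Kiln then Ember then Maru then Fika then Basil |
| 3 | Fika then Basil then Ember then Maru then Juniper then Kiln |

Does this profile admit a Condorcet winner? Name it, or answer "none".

none

Head-to-head results (7 friends):
Juniper–Maru: Juniper 4–3.
Juniper vs Fika: Juniper, 4–3.
Juniper–Ember: Juniper 4–3.
Juniper–Basil: Basil 4–3.
Juniper vs Kiln: Juniper, 7–0.
Maru vs Fika: 4 to 3, Maru.
Maru vs Ember: Ember, 6–1.
Maru vs Basil: Maru preferred on 3 ballots; Basil wins 4–3.
Maru vs Kiln: 1+3 = 4 for Maru, 3 for Kiln — Maru by 4–3.
Fika vs Ember: 3 to 4, Ember.
Fika vs Basil: Fika, 6–1.
Fika vs Kiln: Fika preferred on 1+3 = 4 ballots; Fika wins 4–3.
Ember vs Basil: Basil wins 4–3.
Ember–Kiln: Ember 4–3.
Basil–Kiln: Basil 4–3.
No restaurant is unbeaten: Juniper loses to Basil; Maru loses to Juniper; Fika loses to Juniper; Ember loses to Juniper; Basil loses to Fika; Kiln loses to Juniper. In particular Juniper > Fika > Basil > Juniper is a majority cycle — no Condorcet winner exists.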